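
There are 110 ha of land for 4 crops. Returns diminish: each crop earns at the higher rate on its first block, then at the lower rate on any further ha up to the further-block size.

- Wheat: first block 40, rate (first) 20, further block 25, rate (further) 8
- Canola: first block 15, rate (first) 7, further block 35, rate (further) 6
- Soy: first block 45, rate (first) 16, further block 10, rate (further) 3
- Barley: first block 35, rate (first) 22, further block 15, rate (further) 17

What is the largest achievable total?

2145

Treat each block as its own option and order by rate: Barley/T1 22 > Wheat/T1 20 > Barley/T2 17 > Soy/T1 16 > Wheat/T2 8 > Canola/T1 7 > Canola/T2 6 > Soy/T2 3.
Barley T1 at 22: fill all 35 ; 75 left.
Wheat T1 at 20: fill all 40 ; 35 left.
Barley/T2 (17): +15 ; 20 left.
Soy/T1: +20 of 45 at 16; pool empty.
Total = 22×35 + 20×40 + 17×15 + 16×20 = 2145.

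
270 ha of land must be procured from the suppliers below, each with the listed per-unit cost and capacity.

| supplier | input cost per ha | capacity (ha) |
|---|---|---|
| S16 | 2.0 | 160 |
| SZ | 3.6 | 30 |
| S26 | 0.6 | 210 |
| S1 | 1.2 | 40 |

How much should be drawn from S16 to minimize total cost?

Use suppliers in increasing cost order.
Take 210 from S26 at 0.6 — need 60 more.
Take 40 from S1 at 1.2 — need 20 more.
Take 20 from S16 at 2.0 to finish.
SZ: unused.

20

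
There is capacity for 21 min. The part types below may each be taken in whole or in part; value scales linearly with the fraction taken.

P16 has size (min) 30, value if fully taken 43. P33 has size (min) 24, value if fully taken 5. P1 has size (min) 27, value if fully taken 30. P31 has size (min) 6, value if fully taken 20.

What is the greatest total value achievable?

41.5

Best value per unit of size first: P31 20/6≈3.33, P16 43/30≈1.43, P1 30/27≈1.11, P33 5/24≈0.208.
Take all of P31 (6 min, value 20) → 15 min left.
Fill the last 15 min with part of P16: 15/30 of it earns 21.5.
Total value = 41.5.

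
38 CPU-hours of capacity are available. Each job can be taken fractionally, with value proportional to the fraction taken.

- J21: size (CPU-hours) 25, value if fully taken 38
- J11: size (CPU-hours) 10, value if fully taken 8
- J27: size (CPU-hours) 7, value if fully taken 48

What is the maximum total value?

Rank by value-to-size ratio: J27 48/7≈6.86, J21 38/25≈1.52, J11 8/10≈0.8.
Take all of J27 (7 CPU-hours, value 48) ; 31 CPU-hours left.
Take all of J21 (25 CPU-hours, value 38) ; 6 CPU-hours left.
Only 6 CPU-hours remain; take 6/10 of J11 for value 8×6/10 = 4.8.
Total value = 90.8.

90.8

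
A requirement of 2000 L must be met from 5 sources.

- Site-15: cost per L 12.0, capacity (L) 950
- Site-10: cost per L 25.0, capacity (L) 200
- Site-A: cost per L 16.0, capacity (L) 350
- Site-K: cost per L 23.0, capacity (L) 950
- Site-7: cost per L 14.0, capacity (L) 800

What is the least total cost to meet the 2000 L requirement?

26600

Cheapest first:
Take 950 from Site-15 at 12.0 — need 1050 more.
Site-7 at 14.0: take all 800 L — 250 still needed.
Take 250 from Site-A at 16.0 to finish.
Site-K, Site-10: unused.
Cost = 950×12.0 + 800×14.0 + 250×16.0 = 26600.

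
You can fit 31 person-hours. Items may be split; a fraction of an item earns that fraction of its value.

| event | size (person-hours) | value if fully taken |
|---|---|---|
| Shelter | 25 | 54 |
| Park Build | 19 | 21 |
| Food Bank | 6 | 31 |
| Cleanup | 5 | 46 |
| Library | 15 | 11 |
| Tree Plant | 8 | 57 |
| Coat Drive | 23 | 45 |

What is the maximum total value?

Rank by value-to-size ratio: Cleanup 46/5≈9.2, Tree Plant 57/8≈7.12, Food Bank 31/6≈5.17, Shelter 54/25≈2.16, Coat Drive 45/23≈1.96, Park Build 21/19≈1.11, Library 11/15≈0.733.
Take all of Cleanup (5 person-hours, value 46) → 26 person-hours left.
Take all of Tree Plant (8 person-hours, value 57) → 18 person-hours left.
Food Bank: take in full, 6 person-hours for value 31 → 12 left.
Only 12 person-hours remain; take 12/25 of Shelter for value 54×12/25 = 25.92.
Total value = 159.92.

159.92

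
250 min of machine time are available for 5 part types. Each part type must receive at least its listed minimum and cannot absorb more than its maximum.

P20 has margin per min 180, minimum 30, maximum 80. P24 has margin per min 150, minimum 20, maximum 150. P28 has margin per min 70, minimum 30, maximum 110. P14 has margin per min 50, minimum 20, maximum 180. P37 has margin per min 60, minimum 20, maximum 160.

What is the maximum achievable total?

Meeting every minimum uses 30+20+30+20+20 = 120 min, leaving 130.
Order the part types by margin per min: P20 180 > P24 150 > P28 70 > P37 60 > P14 50.
P20 takes 50 more to reach its cap of 80 — 80 left.
Only 80 left; P24 takes them to reach 100.
Total = 180×80 + 150×100 + 70×30 + 50×20 + 60×20 = 33700.

33700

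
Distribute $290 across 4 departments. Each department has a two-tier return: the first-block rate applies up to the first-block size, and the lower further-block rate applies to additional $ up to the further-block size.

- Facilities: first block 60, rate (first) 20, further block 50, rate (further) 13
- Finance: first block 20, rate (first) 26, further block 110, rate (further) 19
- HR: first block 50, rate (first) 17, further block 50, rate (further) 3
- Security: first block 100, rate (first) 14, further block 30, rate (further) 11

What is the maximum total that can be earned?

5360

Treat each block as its own option and order by rate: Finance/T1 26 > Facilities/T1 20 > Finance/T2 19 > HR/T1 17 > Security/T1 14 > Facilities/T2 13 > Security/T2 11 > HR/T2 3.
Finance/T1 (26): +20 → 270 left.
Facilities T1 at 20: fill all 60 → 210 left.
Fill Finance T2 block (110 at 19) → 100 left.
HR T1 at 17: fill all 50 → 50 left.
50 remain; put them into Security T1 at 14.
Total = 26×20 + 20×60 + 19×110 + 17×50 + 14×50 = 5360.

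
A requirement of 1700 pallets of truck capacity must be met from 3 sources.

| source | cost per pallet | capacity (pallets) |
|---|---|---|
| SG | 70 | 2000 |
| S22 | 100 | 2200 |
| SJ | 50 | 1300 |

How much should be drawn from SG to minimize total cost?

400

Fill from the cheapest source first.
SJ at 50: take all 1300 pallets — 400 still needed.
Take 400 from SG at 70 to finish.
S22: unused.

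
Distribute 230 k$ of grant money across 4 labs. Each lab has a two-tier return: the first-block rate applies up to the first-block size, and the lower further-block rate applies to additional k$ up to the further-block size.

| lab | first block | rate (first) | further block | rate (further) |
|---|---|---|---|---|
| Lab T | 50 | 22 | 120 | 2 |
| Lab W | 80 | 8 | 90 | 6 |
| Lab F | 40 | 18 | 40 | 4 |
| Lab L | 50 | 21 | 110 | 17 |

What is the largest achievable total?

4400

Rank every tier by rate: Lab T/T1 22 > Lab L/T1 21 > Lab F/T1 18 > Lab L/T2 17 > Lab W/T1 8 > Lab W/T2 6 > Lab F/T2 4 > Lab T/T2 2.
Lab T/T1 (22): +50 → 180 left.
Lab L T1 at 21: fill all 50 → 130 left.
Lab F T1 at 18: fill all 40 → 90 left.
90 remain; put them into Lab L T2 at 17.
Total = 22×50 + 21×50 + 18×40 + 17×90 = 4400.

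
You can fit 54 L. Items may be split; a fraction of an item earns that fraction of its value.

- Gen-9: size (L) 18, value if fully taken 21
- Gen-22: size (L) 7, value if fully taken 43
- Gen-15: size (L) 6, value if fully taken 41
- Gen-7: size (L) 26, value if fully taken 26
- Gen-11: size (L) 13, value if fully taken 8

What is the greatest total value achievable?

128

Best value per unit of size first: Gen-15 41/6≈6.83, Gen-22 43/7≈6.14, Gen-9 21/18≈1.17, Gen-7 26/26≈1, Gen-11 8/13≈0.615.
Take all of Gen-15 (6 L, value 41) ; 48 L left.
Gen-22: take in full, 7 L for value 43 ; 41 left.
All 18 L of Gen-9 fit (value 21) ; 23 remain.
Only 23 L remain; take 23/26 of Gen-7 for value 26×23/26 = 23.
Total value = 128.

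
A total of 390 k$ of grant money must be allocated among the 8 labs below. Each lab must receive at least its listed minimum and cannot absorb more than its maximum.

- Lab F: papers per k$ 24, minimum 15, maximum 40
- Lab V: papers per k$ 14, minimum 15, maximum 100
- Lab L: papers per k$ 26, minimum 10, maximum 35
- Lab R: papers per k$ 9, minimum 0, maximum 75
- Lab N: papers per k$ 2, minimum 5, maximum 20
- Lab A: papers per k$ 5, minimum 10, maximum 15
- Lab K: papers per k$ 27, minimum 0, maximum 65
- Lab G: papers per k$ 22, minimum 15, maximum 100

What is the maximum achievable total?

Meeting every minimum uses 15+15+10+0+5+10+0+15 = 70 k$, leaving 320.
Rank by papers per k$: Lab K 27 > Lab L 26 > Lab F 24 > Lab G 22 > Lab V 14 > Lab R 9 > Lab A 5 > Lab N 2.
Give Lab K 65 more to hit its cap of 65 — 255 left.
Lab L: +25 to 35 (cap) — 230 left.
Lab F: +25 to 40 (cap) — 205 left.
Give Lab G 85 more to hit its cap of 100 — 120 left.
Give Lab V 85 more to hit its cap of 100 — 35 left.
Only 35 left; Lab R takes them to reach 35.
Total = 24×40 + 14×100 + 26×35 + 9×35 + 2×5 + 5×10 + 27×65 + 22×100 = 7600.

7600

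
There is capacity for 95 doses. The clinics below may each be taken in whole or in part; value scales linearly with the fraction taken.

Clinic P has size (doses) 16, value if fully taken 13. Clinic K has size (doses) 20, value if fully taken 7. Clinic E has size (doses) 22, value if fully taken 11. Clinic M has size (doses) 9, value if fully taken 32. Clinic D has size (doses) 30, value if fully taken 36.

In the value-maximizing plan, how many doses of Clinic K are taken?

18

Best value per unit of size first: Clinic M 32/9≈3.56, Clinic D 36/30≈1.2, Clinic P 13/16≈0.812, Clinic E 11/22≈0.5, Clinic K 7/20≈0.35.
Take all of Clinic M (9 doses, value 32) — 86 doses left.
Clinic D: take in full, 30 doses for value 36 — 56 left.
All 16 doses of Clinic P fit (value 13) — 40 remain.
Clinic E: take in full, 22 doses for value 11 — 18 left.
Fill the last 18 doses with part of Clinic K: 18/20 of it earns 6.3.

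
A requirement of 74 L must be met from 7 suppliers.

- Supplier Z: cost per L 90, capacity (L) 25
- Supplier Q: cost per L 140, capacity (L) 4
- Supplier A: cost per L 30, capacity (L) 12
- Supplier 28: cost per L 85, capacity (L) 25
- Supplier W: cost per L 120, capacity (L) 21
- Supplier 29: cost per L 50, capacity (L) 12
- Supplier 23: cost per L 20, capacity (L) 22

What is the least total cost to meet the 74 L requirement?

3795

Use suppliers in increasing cost order.
Supplier 23 (20): use full 22 → 52 L to go.
Take 12 from Supplier A at 30 → need 40 more.
Supplier 29 at 50: take all 12 L → 28 still needed.
Take 25 from Supplier 28 at 85 → need 3 more.
Supplier Z at 90: take 3 of its 25 → requirement met.
Supplier W, Supplier Q: unused.
Cost = 22×20 + 12×30 + 12×50 + 25×85 + 3×90 = 3795.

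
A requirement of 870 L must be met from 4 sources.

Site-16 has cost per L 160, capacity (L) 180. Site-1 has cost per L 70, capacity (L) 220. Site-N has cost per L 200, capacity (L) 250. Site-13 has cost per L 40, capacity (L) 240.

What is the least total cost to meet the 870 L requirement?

Cheapest first:
Take 240 from Site-13 at 40 — need 630 more.
Site-1 at 70: take all 220 L — 410 still needed.
Site-16 at 160: take all 180 L — 230 still needed.
Site-N at 200: take 230 of its 250 — requirement met.
Cost = 240×40 + 220×70 + 180×160 + 230×200 = 99800.

99800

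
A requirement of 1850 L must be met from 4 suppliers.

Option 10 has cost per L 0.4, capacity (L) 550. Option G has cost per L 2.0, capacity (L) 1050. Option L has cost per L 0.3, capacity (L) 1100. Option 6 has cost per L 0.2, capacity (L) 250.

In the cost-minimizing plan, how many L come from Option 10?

Use suppliers in increasing cost order.
Take 250 from Option 6 at 0.2 — need 1600 more.
Option L at 0.3: take all 1100 L — 500 still needed.
Take 500 from Option 10 at 0.4 to finish.
Option G: unused.

500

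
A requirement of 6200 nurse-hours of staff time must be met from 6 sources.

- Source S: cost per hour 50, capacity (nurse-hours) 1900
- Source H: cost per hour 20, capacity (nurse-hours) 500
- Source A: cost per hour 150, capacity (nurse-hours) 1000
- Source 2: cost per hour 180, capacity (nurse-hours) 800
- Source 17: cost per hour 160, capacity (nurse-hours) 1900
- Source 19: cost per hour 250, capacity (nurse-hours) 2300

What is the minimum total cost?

Fill from the cheapest source first.
Source H at 20: take all 500 nurse-hours → 5700 still needed.
Take 1900 from Source S at 50 → need 3800 more.
Source A (150): use full 1000 → 2800 nurse-hours to go.
Take 1900 from Source 17 at 160 → need 900 more.
Take 800 from Source 2 at 180 → need 100 more.
Source 19 at 250: take 100 of its 2300 → requirement met.
Cost = 500×20 + 1900×50 + 1000×150 + 1900×160 + 800×180 + 100×250 = 728000.

728000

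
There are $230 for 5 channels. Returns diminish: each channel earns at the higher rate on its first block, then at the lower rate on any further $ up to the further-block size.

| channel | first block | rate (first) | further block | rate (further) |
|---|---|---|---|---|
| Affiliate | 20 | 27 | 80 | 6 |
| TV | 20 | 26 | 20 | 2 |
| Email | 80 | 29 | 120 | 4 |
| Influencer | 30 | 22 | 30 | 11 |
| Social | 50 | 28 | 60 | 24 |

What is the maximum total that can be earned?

Treat each block as its own option and order by rate: Email/first 29 > Social/first 28 > Affiliate/first 27 > TV/first 26 > Social/second 24 > Influencer/first 22 > Influencer/second 11 > Affiliate/second 6 > Email/second 4 > TV/second 2.
Fill Email first block (80 at 29) ; 150 left.
Social/first (28): +50 ; 100 left.
Affiliate first at 27: fill all 20 ; 80 left.
TV/first (26): +20 ; 60 left.
Social second at 24: fill all 60 ; 0 left.
Total = 29×80 + 28×50 + 27×20 + 26×20 + 24×60 = 6220.

6220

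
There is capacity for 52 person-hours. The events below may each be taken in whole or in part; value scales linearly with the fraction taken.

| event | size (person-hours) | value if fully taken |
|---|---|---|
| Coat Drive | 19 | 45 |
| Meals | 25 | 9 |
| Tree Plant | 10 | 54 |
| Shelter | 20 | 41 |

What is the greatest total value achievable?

Rank by value-to-size ratio: Tree Plant 54/10≈5.4, Coat Drive 45/19≈2.37, Shelter 41/20≈2.05, Meals 9/25≈0.36.
All 10 person-hours of Tree Plant fit (value 54) → 42 remain.
All 19 person-hours of Coat Drive fit (value 45) → 23 remain.
Shelter: take in full, 20 person-hours for value 41 → 3 left.
Only 3 person-hours remain; take 3/25 of Meals for value 9×3/25 = 1.08.
Total value = 141.08.

141.08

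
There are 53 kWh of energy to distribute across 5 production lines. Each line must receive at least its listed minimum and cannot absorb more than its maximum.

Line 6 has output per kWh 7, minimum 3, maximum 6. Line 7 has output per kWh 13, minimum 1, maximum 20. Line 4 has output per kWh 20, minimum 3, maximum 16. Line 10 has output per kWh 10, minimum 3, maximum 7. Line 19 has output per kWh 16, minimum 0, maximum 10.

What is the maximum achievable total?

Meeting every minimum uses 3+1+3+3+0 = 10 kWh, leaving 43.
Highest output per kWh first: Line 4 20 > Line 19 16 > Line 7 13 > Line 10 10 > Line 6 7.
Give Line 4 13 more to hit its cap of 16 ; 30 left.
Line 19: +10 to 10 (cap) ; 20 left.
Give Line 7 19 more to hit its cap of 20 ; 1 left.
Line 10: +1 (room for 4) → 4. Pool exhausted.
Total = 7×3 + 13×20 + 20×16 + 10×4 + 16×10 = 801.

801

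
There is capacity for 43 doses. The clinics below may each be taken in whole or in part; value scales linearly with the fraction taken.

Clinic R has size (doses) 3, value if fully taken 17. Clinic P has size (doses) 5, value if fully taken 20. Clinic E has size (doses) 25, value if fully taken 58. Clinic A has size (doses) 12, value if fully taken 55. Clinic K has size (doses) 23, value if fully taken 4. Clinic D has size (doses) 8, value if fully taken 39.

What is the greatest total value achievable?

165.8

Best value per unit of size first: Clinic R 17/3≈5.67, Clinic D 39/8≈4.88, Clinic A 55/12≈4.58, Clinic P 20/5≈4, Clinic E 58/25≈2.32, Clinic K 4/23≈0.174.
All 3 doses of Clinic R fit (value 17) ; 40 remain.
All 8 doses of Clinic D fit (value 39) ; 32 remain.
Take all of Clinic A (12 doses, value 55) ; 20 doses left.
Clinic P: take in full, 5 doses for value 20 ; 15 left.
Only 15 doses remain; take 15/25 of Clinic E for value 58×15/25 = 34.8.
Total value = 165.8.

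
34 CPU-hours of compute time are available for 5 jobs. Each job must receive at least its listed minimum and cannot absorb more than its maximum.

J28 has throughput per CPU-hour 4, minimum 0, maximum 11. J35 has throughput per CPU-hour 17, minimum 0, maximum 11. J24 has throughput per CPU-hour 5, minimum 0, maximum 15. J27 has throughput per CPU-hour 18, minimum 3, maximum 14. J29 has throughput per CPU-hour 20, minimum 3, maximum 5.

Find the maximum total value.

Meeting every minimum uses 0+0+0+3+3 = 6 CPU-hours, leaving 28.
Rank by throughput per CPU-hour: J29 20 > J27 18 > J35 17 > J24 5 > J28 4.
J29: +2 to 5 (cap) — 26 left.
J27: +11 to 14 (cap) — 15 left.
J35 takes 11 more to reach its cap of 11 — 4 left.
J24 has room for 15 more but only 4 remain, so it gets 4.
Total = 17×11 + 5×4 + 18×14 + 20×5 = 559.

559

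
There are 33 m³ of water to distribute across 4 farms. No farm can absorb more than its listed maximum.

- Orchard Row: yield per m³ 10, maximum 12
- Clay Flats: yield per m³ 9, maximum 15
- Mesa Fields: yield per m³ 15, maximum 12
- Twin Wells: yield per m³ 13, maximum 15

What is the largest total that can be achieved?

435

Order the farms by yield per m³: Mesa Fields 15 > Twin Wells 13 > Orchard Row 10 > Clay Flats 9.
Give Mesa Fields 12 to hit its cap of 12 → 21 left.
Twin Wells takes 15 to reach its cap of 15 → 6 left.
Orchard Row has room for 12 but only 6 remain, so it gets 6.
Total = 10×6 + 15×12 + 13×15 = 435.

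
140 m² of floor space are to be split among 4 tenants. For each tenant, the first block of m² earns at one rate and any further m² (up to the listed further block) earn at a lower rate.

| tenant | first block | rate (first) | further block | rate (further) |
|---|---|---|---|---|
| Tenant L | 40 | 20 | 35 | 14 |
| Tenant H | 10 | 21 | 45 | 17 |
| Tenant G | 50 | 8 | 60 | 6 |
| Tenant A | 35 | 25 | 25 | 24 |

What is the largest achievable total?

2995

Order all 8 blocks by rate: Tenant A/tier1 25 > Tenant A/tier2 24 > Tenant H/tier1 21 > Tenant L/tier1 20 > Tenant H/tier2 17 > Tenant L/tier2 14 > Tenant G/tier1 8 > Tenant G/tier2 6.
Tenant A tier1 at 25: fill all 35 — 105 left.
Tenant A/tier2 (24): +25 — 80 left.
Tenant H tier1 at 21: fill all 10 — 70 left.
Tenant L tier1 at 20: fill all 40 — 30 left.
Tenant H tier2 at 17: only 30 left, fill 30.
Total = 25×35 + 24×25 + 21×10 + 20×40 + 17×30 = 2995.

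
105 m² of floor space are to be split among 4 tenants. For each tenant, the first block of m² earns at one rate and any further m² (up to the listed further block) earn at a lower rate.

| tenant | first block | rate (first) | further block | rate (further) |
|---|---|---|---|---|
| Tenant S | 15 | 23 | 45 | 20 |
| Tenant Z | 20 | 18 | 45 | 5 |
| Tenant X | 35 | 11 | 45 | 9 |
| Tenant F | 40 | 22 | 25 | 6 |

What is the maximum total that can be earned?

2215

Order all 8 blocks by rate: Tenant S/tier1 23 > Tenant F/tier1 22 > Tenant S/tier2 20 > Tenant Z/tier1 18 > Tenant X/tier1 11 > Tenant X/tier2 9 > Tenant F/tier2 6 > Tenant Z/tier2 5.
Tenant S/tier1 (23): +15 → 90 left.
Tenant F/tier1 (22): +40 → 50 left.
Tenant S tier2 at 20: fill all 45 → 5 left.
5 remain; put them into Tenant Z tier1 at 18.
Total = 23×15 + 22×40 + 20×45 + 18×5 = 2215.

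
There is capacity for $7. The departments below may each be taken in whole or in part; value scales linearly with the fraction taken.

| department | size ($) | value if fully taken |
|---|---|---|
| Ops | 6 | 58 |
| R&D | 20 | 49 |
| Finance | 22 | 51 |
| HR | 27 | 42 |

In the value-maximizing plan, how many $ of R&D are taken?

1

Sort by value density: Ops 58/6≈9.67, R&D 49/20≈2.45, Finance 51/22≈2.32, HR 42/27≈1.56.
Take all of Ops (6 $, value 58) → 1 $ left.
Fill the last 1 $ with part of R&D: 1/20 of it earns 2.45.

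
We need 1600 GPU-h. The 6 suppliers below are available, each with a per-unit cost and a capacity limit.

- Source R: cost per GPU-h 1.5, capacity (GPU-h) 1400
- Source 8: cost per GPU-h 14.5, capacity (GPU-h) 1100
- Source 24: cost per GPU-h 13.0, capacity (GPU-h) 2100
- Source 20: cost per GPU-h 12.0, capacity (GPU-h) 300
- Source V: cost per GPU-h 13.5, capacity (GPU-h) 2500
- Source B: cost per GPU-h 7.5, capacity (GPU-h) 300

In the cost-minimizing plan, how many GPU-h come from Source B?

Cheapest first:
Source R (1.5): use full 1400 → 200 GPU-h to go.
Source B (7.5): take the remaining 200 → done.
Source 20, Source 24, Source V, Source 8: unused.

200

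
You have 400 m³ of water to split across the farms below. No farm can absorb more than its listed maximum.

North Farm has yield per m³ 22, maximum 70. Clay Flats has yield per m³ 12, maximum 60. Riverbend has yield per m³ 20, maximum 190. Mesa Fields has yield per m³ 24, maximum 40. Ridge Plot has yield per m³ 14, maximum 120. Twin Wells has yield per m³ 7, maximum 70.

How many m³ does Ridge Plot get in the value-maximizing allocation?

100

Highest yield per m³ first: Mesa Fields 24 > North Farm 22 > Riverbend 20 > Ridge Plot 14 > Clay Flats 12 > Twin Wells 7.
Mesa Fields: +40 to 40 (cap) ; 360 left.
North Farm: +70 to 70 (cap) ; 290 left.
Riverbend takes 190 to reach its cap of 190 ; 100 left.
Ridge Plot: +100 (room for 120) → 100. Pool exhausted.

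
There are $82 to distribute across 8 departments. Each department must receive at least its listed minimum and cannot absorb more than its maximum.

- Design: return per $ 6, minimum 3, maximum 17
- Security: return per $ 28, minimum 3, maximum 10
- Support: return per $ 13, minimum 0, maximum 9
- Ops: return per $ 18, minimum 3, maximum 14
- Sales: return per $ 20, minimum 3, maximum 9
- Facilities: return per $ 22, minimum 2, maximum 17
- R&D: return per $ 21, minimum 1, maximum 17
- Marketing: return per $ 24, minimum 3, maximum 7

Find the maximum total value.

Meeting every minimum uses 3+3+0+3+3+2+1+3 = 18 $, leaving 64.
Rank by return per $: Security 28 > Marketing 24 > Facilities 22 > R&D 21 > Sales 20 > Ops 18 > Support 13 > Design 6.
Security: +7 to 10 (cap) — 57 left.
Marketing takes 4 more to reach its cap of 7 — 53 left.
Facilities: +15 to 17 (cap) — 38 left.
R&D takes 16 more to reach its cap of 17 — 22 left.
Sales takes 6 more to reach its cap of 9 — 16 left.
Give Ops 11 more to hit its cap of 14 — 5 left.
Only 5 left; Support takes them to reach 5.
Total = 6×3 + 28×10 + 13×5 + 18×14 + 20×9 + 22×17 + 21×17 + 24×7 = 1694.

1694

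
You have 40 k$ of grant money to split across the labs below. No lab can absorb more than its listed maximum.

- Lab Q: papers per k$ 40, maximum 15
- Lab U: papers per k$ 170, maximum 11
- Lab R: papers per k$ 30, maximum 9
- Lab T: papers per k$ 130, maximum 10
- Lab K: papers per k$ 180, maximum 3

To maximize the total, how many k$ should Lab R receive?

Order the labs by papers per k$: Lab K 180 > Lab U 170 > Lab T 130 > Lab Q 40 > Lab R 30.
Give Lab K 3 to hit its cap of 3 → 37 left.
Lab U: +11 to 11 (cap) → 26 left.
Lab T takes 10 to reach its cap of 10 → 16 left.
Lab Q takes 15 to reach its cap of 15 → 1 left.
Only 1 left; Lab R takes them to reach 1.

1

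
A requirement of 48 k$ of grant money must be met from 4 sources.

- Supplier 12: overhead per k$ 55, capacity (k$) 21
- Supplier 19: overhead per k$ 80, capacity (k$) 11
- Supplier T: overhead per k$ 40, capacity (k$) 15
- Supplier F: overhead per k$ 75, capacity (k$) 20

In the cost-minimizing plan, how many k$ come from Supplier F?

12

Cheapest first:
Supplier T at 40: take all 15 k$ → 33 still needed.
Supplier 12 at 55: take all 21 k$ → 12 still needed.
Supplier F (75): take the remaining 12 → done.
Supplier 19: unused.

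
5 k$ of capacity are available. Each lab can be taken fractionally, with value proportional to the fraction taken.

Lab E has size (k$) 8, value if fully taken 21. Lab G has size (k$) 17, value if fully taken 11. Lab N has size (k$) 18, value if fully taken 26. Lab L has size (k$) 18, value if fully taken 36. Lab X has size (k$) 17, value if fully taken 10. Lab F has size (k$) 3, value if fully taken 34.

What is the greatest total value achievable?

Rank by value-to-size ratio: Lab F 34/3≈11.3, Lab E 21/8≈2.62, Lab L 36/18≈2, Lab N 26/18≈1.44, Lab G 11/17≈0.647, Lab X 10/17≈0.588.
Lab F: take in full, 3 k$ for value 34 — 2 left.
Fill the last 2 k$ with part of Lab E: 2/8 of it earns 5.25.
Total value = 39.25.

39.25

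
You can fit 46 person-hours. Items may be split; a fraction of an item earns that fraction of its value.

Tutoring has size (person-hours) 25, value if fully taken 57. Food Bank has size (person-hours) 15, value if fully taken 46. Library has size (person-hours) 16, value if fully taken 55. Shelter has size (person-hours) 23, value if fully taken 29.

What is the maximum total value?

Best value per unit of size first: Library 55/16≈3.44, Food Bank 46/15≈3.07, Tutoring 57/25≈2.28, Shelter 29/23≈1.26.
All 16 person-hours of Library fit (value 55) ; 30 remain.
Take all of Food Bank (15 person-hours, value 46) ; 15 person-hours left.
15 person-hours left: a 15/25 share of Tutoring gives 57×15/25 = 34.2.
Total value = 135.2.

135.2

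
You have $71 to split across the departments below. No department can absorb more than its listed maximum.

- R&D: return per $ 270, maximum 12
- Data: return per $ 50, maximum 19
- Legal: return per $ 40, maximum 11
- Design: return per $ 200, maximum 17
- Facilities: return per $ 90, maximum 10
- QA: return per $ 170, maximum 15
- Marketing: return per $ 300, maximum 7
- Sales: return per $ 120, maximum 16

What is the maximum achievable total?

Order the departments by return per $: Marketing 300 > R&D 270 > Design 200 > QA 170 > Sales 120 > Facilities 90 > Data 50 > Legal 40.
Give Marketing 7 to hit its cap of 7 ; 64 left.
Give R&D 12 to hit its cap of 12 ; 52 left.
Give Design 17 to hit its cap of 17 ; 35 left.
QA takes 15 to reach its cap of 15 ; 20 left.
Sales: +16 to 16 (cap) ; 4 left.
Facilities has room for 10 but only 4 remain, so it gets 4.
Total = 270×12 + 200×17 + 90×4 + 170×15 + 300×7 + 120×16 = 13570.

13570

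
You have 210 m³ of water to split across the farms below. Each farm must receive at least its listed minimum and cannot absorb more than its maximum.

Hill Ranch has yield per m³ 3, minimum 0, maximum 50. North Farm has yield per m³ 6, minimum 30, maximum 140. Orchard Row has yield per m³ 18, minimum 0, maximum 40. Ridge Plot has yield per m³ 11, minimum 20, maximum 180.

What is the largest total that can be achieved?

Meeting every minimum uses 0+30+0+20 = 50 m³, leaving 160.
Order the farms by yield per m³: Orchard Row 18 > Ridge Plot 11 > North Farm 6 > Hill Ranch 3.
Give Orchard Row 40 more to hit its cap of 40 → 120 left.
Only 120 left; Ridge Plot takes them to reach 140.
Total = 6×30 + 18×40 + 11×140 = 2440.

2440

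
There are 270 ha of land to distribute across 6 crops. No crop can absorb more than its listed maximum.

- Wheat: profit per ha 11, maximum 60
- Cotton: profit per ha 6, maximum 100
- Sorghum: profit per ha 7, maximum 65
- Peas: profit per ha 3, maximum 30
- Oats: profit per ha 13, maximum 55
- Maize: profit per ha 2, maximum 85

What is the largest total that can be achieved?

2370

Rank by profit per ha: Oats 13 > Wheat 11 > Sorghum 7 > Cotton 6 > Peas 3 > Maize 2.
Give Oats 55 to hit its cap of 55 — 215 left.
Wheat takes 60 to reach its cap of 60 — 155 left.
Sorghum takes 65 to reach its cap of 65 — 90 left.
Only 90 left; Cotton takes them to reach 90.
Total = 11×60 + 6×90 + 7×65 + 13×55 = 2370.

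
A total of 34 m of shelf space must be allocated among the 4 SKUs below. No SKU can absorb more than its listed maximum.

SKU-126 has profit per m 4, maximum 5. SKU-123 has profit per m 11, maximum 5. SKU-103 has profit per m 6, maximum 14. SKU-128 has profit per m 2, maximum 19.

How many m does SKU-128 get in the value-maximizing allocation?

10

Rank by profit per m: SKU-123 11 > SKU-103 6 > SKU-126 4 > SKU-128 2.
SKU-123 takes 5 to reach its cap of 5 → 29 left.
SKU-103 takes 14 to reach its cap of 14 → 15 left.
Give SKU-126 5 to hit its cap of 5 → 10 left.
SKU-128 has room for 19 but only 10 remain, so it gets 10.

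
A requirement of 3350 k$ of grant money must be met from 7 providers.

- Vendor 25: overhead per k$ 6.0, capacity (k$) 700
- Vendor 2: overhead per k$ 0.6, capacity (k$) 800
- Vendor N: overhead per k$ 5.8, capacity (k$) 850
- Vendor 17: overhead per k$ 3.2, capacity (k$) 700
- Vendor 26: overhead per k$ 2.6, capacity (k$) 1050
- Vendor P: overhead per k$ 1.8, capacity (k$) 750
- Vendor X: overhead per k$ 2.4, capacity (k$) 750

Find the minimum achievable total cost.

6360

Use providers in increasing cost order.
Vendor 2 (0.6): use full 800 → 2550 k$ to go.
Take 750 from Vendor P at 1.8 → need 1800 more.
Vendor X at 2.4: take all 750 k$ → 1050 still needed.
Vendor 26 (2.6): use full 1050 → 0 k$ to go.
Vendor 17, Vendor N, Vendor 25: unused.
Cost = 800×0.6 + 750×1.8 + 750×2.4 + 1050×2.6 = 6360.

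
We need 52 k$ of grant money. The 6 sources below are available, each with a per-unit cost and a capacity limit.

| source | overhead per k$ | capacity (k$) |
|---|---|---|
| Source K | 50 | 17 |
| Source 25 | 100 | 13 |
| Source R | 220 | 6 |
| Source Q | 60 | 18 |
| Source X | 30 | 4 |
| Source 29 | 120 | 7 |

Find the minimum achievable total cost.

Use sources in increasing cost order.
Source X at 30: take all 4 k$ — 48 still needed.
Source K (50): use full 17 — 31 k$ to go.
Source Q (60): use full 18 — 13 k$ to go.
Take 13 from Source 25 at 100 — need 0 more.
Source 29, Source R: unused.
Cost = 4×30 + 17×50 + 18×60 + 13×100 = 3350.

3350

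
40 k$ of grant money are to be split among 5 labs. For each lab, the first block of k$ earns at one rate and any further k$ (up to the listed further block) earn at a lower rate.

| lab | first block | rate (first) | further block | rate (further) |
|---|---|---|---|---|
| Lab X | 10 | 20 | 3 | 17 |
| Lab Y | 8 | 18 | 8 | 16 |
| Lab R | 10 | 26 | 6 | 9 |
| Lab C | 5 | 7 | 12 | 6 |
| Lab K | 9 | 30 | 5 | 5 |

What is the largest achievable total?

Treat each block as its own option and order by rate: Lab K/first 30 > Lab R/first 26 > Lab X/first 20 > Lab Y/first 18 > Lab X/second 17 > Lab Y/second 16 > Lab R/second 9 > Lab C/first 7 > Lab C/second 6 > Lab K/second 5.
Lab K/first (30): +9 ; 31 left.
Lab R first at 26: fill all 10 ; 21 left.
Fill Lab X first block (10 at 20) ; 11 left.
Lab Y/first (18): +8 ; 3 left.
Lab X/second (17): +3 ; 0 left.
Total = 30×9 + 26×10 + 20×10 + 18×8 + 17×3 = 925.

925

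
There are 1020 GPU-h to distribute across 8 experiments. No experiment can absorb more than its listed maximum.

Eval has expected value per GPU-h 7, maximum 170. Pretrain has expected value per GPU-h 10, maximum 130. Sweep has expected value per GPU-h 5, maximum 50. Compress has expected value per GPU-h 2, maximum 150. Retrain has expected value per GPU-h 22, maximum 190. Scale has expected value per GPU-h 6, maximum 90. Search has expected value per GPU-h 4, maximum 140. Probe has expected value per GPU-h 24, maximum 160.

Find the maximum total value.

Highest expected value per GPU-h first: Probe 24 > Retrain 22 > Pretrain 10 > Eval 7 > Scale 6 > Sweep 5 > Search 4 > Compress 2.
Probe takes 160 to reach its cap of 160 — 860 left.
Retrain: +190 to 190 (cap) — 670 left.
Pretrain takes 130 to reach its cap of 130 — 540 left.
Eval: +170 to 170 (cap) — 370 left.
Scale takes 90 to reach its cap of 90 — 280 left.
Sweep: +50 to 50 (cap) — 230 left.
Search takes 140 to reach its cap of 140 — 90 left.
Compress: +90 (room for 150) → 90. Pool exhausted.
Total = 7×170 + 10×130 + 5×50 + 2×90 + 22×190 + 6×90 + 4×140 + 24×160 = 12040.

12040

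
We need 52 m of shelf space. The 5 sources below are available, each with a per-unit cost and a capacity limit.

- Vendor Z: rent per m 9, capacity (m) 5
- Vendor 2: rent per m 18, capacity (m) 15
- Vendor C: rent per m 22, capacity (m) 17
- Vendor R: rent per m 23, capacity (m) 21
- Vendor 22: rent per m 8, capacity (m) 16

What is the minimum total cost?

795

Fill from the cheapest source first.
Take 16 from Vendor 22 at 8 — need 36 more.
Take 5 from Vendor Z at 9 — need 31 more.
Take 15 from Vendor 2 at 18 — need 16 more.
Vendor C at 22: take 16 of its 17 — requirement met.
Vendor R: unused.
Cost = 16×8 + 5×9 + 15×18 + 16×22 = 795.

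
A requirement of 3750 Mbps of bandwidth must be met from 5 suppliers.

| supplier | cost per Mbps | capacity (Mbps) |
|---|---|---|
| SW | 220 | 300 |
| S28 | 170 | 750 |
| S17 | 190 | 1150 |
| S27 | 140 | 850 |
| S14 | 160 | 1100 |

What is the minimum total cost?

622000

Cheapest first:
Take 850 from S27 at 140 → need 2900 more.
S14 (160): use full 1100 → 1800 Mbps to go.
S28 at 170: take all 750 Mbps → 1050 still needed.
S17 (190): take the remaining 1050 → done.
SW: unused.
Cost = 850×140 + 1100×160 + 750×170 + 1050×190 = 622000.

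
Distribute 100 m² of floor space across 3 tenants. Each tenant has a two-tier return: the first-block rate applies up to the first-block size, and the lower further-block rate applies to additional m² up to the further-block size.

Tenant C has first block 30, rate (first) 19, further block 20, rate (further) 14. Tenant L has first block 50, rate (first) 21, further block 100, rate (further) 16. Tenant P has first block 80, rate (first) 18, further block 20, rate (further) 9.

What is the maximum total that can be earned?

Order all 6 blocks by rate: Tenant L/first 21 > Tenant C/first 19 > Tenant P/first 18 > Tenant L/second 16 > Tenant C/second 14 > Tenant P/second 9.
Tenant L first at 21: fill all 50 ; 50 left.
Tenant C first at 19: fill all 30 ; 20 left.
Tenant P/first: +20 of 80 at 18; pool empty.
Total = 21×50 + 19×30 + 18×20 = 1980.

1980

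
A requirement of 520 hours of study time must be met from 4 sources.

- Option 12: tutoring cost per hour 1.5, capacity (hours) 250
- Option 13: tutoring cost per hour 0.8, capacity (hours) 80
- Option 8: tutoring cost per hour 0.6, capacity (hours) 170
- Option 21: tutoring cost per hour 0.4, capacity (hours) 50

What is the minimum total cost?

516

Use sources in increasing cost order.
Option 21 at 0.4: take all 50 hours — 470 still needed.
Take 170 from Option 8 at 0.6 — need 300 more.
Take 80 from Option 13 at 0.8 — need 220 more.
Option 12 at 1.5: take 220 of its 250 — requirement met.
Cost = 50×0.4 + 170×0.6 + 80×0.8 + 220×1.5 = 516.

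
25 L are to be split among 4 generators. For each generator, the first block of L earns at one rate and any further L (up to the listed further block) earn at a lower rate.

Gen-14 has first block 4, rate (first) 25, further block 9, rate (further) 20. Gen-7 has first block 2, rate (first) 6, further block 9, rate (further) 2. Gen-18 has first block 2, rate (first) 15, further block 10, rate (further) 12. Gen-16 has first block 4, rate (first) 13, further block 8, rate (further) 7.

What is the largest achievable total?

Order all 8 blocks by rate: Gen-14/first 25 > Gen-14/second 20 > Gen-18/first 15 > Gen-16/first 13 > Gen-18/second 12 > Gen-16/second 7 > Gen-7/first 6 > Gen-7/second 2.
Gen-14 first at 25: fill all 4 — 21 left.
Gen-14 second at 20: fill all 9 — 12 left.
Fill Gen-18 first block (2 at 15) — 10 left.
Gen-16/first (13): +4 — 6 left.
Gen-18/second: +6 of 10 at 12; pool empty.
Total = 25×4 + 20×9 + 15×2 + 13×4 + 12×6 = 434.

434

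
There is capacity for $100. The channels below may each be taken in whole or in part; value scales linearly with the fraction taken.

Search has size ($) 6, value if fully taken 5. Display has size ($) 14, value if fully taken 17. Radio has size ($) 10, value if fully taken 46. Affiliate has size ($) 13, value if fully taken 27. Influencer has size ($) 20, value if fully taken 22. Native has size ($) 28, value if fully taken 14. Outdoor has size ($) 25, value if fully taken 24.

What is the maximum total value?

Sort by value density: Radio 46/10≈4.6, Affiliate 27/13≈2.08, Display 17/14≈1.21, Influencer 22/20≈1.1, Outdoor 24/25≈0.96, Search 5/6≈0.833, Native 14/28≈0.5.
All 10 $ of Radio fit (value 46) → 90 remain.
Take all of Affiliate (13 $, value 27) → 77 $ left.
Display: take in full, 14 $ for value 17 → 63 left.
All 20 $ of Influencer fit (value 22) → 43 remain.
Take all of Outdoor (25 $, value 24) → 18 $ left.
Search: take in full, 6 $ for value 5 → 12 left.
Fill the last 12 $ with part of Native: 12/28 of it earns 6.
Total value = 147.

147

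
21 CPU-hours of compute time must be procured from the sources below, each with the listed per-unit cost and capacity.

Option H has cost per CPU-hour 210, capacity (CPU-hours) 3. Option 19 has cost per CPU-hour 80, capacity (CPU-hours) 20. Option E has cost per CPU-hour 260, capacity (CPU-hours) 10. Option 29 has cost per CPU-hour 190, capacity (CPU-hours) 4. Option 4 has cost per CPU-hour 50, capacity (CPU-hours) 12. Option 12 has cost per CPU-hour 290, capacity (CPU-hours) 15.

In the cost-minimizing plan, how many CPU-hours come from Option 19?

Fill from the cheapest source first.
Option 4 (50): use full 12 — 9 CPU-hours to go.
Option 19 (80): take the remaining 9 — done.
Option 29, Option H, Option E, Option 12: unused.

9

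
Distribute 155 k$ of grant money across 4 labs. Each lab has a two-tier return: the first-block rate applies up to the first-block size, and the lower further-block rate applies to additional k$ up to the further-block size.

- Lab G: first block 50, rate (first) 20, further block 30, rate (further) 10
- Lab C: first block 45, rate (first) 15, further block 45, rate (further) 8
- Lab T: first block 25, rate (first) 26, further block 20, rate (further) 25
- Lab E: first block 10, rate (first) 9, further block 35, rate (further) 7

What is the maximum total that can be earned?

Rank every tier by rate: Lab T/T1 26 > Lab T/T2 25 > Lab G/T1 20 > Lab C/T1 15 > Lab G/T2 10 > Lab E/T1 9 > Lab C/T2 8 > Lab E/T2 7.
Lab T T1 at 26: fill all 25 ; 130 left.
Lab T T2 at 25: fill all 20 ; 110 left.
Fill Lab G T1 block (50 at 20) ; 60 left.
Lab C/T1 (15): +45 ; 15 left.
15 remain; put them into Lab G T2 at 10.
Total = 26×25 + 25×20 + 20×50 + 15×45 + 10×15 = 2975.

2975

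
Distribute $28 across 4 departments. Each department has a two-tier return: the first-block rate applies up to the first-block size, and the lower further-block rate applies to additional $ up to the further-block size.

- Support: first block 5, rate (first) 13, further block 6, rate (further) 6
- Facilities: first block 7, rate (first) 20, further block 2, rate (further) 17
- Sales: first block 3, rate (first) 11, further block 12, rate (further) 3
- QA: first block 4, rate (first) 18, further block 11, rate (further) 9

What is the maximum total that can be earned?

Treat each block as its own option and order by rate: Facilities/first 20 > QA/first 18 > Facilities/second 17 > Support/first 13 > Sales/first 11 > QA/second 9 > Support/second 6 > Sales/second 3.
Facilities/first (20): +7 ; 21 left.
QA/first (18): +4 ; 17 left.
Facilities/second (17): +2 ; 15 left.
Support/first (13): +5 ; 10 left.
Sales/first (11): +3 ; 7 left.
7 remain; put them into QA second at 9.
Total = 20×7 + 18×4 + 17×2 + 13×5 + 11×3 + 9×7 = 407.

407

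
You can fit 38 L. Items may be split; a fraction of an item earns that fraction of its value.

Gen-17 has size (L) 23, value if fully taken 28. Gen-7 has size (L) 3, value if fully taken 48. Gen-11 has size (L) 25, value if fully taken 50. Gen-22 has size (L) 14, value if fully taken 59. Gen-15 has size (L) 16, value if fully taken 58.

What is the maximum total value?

175

Rank by value-to-size ratio: Gen-7 48/3≈16, Gen-22 59/14≈4.21, Gen-15 58/16≈3.62, Gen-11 50/25≈2, Gen-17 28/23≈1.22.
Take all of Gen-7 (3 L, value 48) ; 35 L left.
Take all of Gen-22 (14 L, value 59) ; 21 L left.
Gen-15: take in full, 16 L for value 58 ; 5 left.
Fill the last 5 L with part of Gen-11: 5/25 of it earns 10.
Total value = 175.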